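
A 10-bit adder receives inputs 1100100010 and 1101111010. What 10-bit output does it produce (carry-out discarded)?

1010011100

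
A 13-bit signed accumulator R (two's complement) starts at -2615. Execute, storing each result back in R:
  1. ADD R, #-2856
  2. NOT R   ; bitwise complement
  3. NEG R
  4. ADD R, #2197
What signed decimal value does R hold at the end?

-3273

Start: R = -2615 = 1010111001001.
R = -2615 + (-2856) = -5471; wraps to 2721 = 0101010100001
R = NOT 0101010100001 = 1010101011110 = -2722
R = −(-2722) = 2722 = 0101010100010
R = 2722 + 2197 = 4919; wraps to -3273 = 1001100110111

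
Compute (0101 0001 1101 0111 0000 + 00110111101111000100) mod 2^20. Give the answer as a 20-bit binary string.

10001001100100110100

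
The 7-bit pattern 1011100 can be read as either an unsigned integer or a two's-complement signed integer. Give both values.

Unsigned: 1011100 = 92.
Signed: MSB=1 → 92 − 128 = -36.

unsigned = 92, signed = -36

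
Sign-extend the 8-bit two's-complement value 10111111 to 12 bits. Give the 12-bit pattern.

MSB of 10111111 is 1; replicate it into the new high bits.
1111|10111111 → 111110111111 (still -65).

111110111111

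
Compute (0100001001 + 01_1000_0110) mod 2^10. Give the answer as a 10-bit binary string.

  0100001001
+ 0110000110
= 1010001111

1010001111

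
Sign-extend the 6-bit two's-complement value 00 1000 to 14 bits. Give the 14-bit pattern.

MSB of 001000 is 0; replicate it into the new high bits.
00000000|001000 → 00000000001000 (still 8).

00000000001000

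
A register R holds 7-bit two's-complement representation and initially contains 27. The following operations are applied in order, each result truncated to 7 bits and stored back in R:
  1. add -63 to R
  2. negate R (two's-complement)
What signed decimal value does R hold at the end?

Start: R = 27 = 0011011.
R = 27 + (-63) = -36 = 1011100
R = −(-36) = 36 = 0100100

36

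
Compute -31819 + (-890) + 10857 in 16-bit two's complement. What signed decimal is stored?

-21852

-31819 + (-890) = -32709 (1000000000111011)
-32709 + 10857 = -21852 (1010101010100100)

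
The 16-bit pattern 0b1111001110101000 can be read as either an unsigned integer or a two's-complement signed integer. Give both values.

Unsigned: 1111001110101000 = 62376.
Signed: MSB=1 → 62376 − 65536 = -3160.

unsigned = 62376, signed = -3160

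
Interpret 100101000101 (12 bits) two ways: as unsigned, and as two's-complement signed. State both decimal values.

Unsigned: 100101000101 = 2373.
Signed: MSB=1 → 2373 − 4096 = -1723.

unsigned = 2373, signed = -1723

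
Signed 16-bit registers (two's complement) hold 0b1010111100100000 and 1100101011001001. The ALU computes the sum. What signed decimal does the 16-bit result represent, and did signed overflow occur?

31209; overflow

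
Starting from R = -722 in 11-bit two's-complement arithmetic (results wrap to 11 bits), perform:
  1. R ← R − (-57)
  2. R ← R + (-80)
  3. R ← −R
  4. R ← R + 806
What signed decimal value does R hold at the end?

-497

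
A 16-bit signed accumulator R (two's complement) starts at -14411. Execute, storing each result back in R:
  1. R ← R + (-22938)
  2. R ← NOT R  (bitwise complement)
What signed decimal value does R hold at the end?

-28188

Start: R = -14411 = 1100011110110101.
R = -14411 + (-22938) = -37349; wraps to 28187 = 0110111000011011
R = NOT 0110111000011011 = 1001000111100100 = -28188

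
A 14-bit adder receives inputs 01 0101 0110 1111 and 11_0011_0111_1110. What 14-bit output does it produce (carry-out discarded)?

00100011101101

  01010101101111
+ 11001101111110
= 00100011101101  (discard carry-out 1)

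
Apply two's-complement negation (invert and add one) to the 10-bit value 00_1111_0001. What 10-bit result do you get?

1100001111

Invert: 1100001110. Add 1: 1100001111.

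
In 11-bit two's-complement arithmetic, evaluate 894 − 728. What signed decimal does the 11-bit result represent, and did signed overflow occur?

894 → 01101111110
728 → 01011011000
Subtract via negate-and-add: invert 01011011000 + 1 = 10100101000 (i.e. -728).
  01101111110
+ 10100101000
= 00010100110  (discard carry-out 1)
Result 00010100110: MSB = 0 → value 166.
Addends (after negating the subtrahend) have opposite signs, so signed overflow cannot occur.

166; no overflow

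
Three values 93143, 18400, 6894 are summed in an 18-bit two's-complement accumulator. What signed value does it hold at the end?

93143 + 18400 = 111543 (011011001110110111)
111543 + 6894 = 118437 (011100111010100101)

118437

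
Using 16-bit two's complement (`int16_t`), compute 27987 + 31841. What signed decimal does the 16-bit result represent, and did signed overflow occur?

27987 → 0110110101010011
31841 → 0111110001100001
  0110110101010011
+ 0111110001100001
= 1110100110110100
Result 1110100110110100: MSB = 1 → 59828 − 65536 = -5708.
Both addends are non-negative but the stored result is negative: signed overflow. The true value 27987 + 31841 = 59828 lies outside [-32768, 32767].

-5708; overflow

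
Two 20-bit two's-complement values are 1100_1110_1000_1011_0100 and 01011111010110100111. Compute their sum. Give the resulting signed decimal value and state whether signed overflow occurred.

1100_1110_1000_1011_0100 → 11001110100010110100 = -202572 (signed)
01011111010110100111 = 390567 (signed)
  11001110100010110100
+ 01011111010110100111
= 00101101111001011011  (discard carry-out 1)
Result 00101101111001011011: MSB = 0 → value 187995.
Addends have opposite signs, so signed overflow cannot occur.

187995; no overflow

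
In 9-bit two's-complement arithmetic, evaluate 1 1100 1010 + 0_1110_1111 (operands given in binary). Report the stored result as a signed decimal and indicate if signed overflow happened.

185; no overflow

1 1100 1010 → 111001010 = -54 (signed)
0_1110_1111 → 011101111 = 239 (signed)
  111001010
+ 011101111
= 010111001  (discard carry-out 1)
Result 010111001: MSB = 0 → value 185.
Addends have opposite signs, so signed overflow cannot occur.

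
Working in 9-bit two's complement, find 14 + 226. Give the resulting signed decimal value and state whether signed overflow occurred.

14 → 000001110
226 → 011100010
  000001110
+ 011100010
= 011110000
Result 011110000: MSB = 0 → value 240.
Both addends are non-negative and so is the stored result: no signed overflow.

240; no overflow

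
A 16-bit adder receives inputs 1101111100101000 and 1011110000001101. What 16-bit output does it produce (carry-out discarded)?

1001101100110101

  1101111100101000
+ 1011110000001101
= 1001101100110101  (discard carry-out 1)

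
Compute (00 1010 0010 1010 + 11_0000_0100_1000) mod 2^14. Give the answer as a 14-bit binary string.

  00101000101010
+ 11000001001000
= 11101001110010

11101001110010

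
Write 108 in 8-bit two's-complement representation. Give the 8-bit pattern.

01101100

108 is non-negative, so write it directly in 8 bits: 01101100.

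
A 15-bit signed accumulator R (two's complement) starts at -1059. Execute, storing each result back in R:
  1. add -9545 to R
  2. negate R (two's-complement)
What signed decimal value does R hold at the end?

10604

Start: R = -1059 = 111101111011101.
R = -1059 + (-9545) = -10604 = 101011010010100
R = −(-10604) = 10604 = 010100101101100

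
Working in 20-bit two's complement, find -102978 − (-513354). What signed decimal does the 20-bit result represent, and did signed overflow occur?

410376; no overflow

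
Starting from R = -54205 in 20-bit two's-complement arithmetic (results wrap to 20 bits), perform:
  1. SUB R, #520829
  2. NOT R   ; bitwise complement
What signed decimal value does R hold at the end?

-473543

Start: R = -54205 = 11110010110001000011.
R = -54205 − 520829 = -575034; wraps to 473542 = 01110011100111000110
R = NOT 01110011100111000110 = 10001100011000111001 = -473543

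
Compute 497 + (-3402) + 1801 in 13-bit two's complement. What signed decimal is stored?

497 + (-3402) = -2905 (1010010100111)
-2905 + 1801 = -1104 (1101110110000)

-1104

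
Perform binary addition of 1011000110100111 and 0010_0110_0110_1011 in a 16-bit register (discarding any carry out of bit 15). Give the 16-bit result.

  1011000110100111
+ 0010011001101011
= 1101100000010010

1101100000010010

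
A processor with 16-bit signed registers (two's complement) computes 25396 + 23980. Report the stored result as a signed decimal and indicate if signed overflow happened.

-16160; overflow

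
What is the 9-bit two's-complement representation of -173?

101010011

|-173| = 173 = 010101101 in 9 bits.
Invert the bits: 101010010. Add 1: 101010011.
Check: 101010011 reads as 339 − 512 = -173.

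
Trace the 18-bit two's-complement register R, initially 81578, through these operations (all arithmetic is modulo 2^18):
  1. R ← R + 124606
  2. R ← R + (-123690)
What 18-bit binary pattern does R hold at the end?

Start: R = 81578 = 010011111010101010.
R = 81578 + 124606 = 206184; wraps to -55960 = 110010010101101000
R = -55960 + (-123690) = -179650; wraps to 82494 = 010100001000111110

010100001000111110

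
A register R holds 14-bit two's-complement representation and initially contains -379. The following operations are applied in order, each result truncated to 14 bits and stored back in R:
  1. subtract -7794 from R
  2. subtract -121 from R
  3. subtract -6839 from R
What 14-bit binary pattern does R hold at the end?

11100000100111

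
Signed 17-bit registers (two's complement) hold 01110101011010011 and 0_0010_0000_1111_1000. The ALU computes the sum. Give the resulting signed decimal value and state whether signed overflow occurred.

01110101011010011 = 60115 (signed)
0_0010_0000_1111_1000 → 00010000011111000 = 8440 (signed)
  01110101011010011
+ 00010000011111000
= 10000101111001011
Result 10000101111001011: MSB = 1 → 68555 − 131072 = -62517.
Both addends are non-negative but the stored result is negative: signed overflow. The true value 60115 + 8440 = 68555 lies outside [-65536, 65535].

-62517; overflow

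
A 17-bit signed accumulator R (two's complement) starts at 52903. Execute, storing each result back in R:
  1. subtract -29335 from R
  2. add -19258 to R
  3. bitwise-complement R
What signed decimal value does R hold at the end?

-62981

Start: R = 52903 = 01100111010100111.
R = 52903 − (-29335) = 82238; wraps to -48834 = 10100000100111110
R = -48834 + (-19258) = -68092; wraps to 62980 = 01111011000000100
R = NOT 01111011000000100 = 10000100111111011 = -62981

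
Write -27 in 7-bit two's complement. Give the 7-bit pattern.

|-27| = 27 = 0011011 in 7 bits.
Invert the bits: 1100100. Add 1: 1100101.

1100101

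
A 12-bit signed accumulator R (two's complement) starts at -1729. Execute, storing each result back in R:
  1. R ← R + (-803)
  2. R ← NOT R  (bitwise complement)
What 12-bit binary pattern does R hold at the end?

Start: R = -1729 = 100100111111.
R = -1729 + (-803) = -2532; wraps to 1564 = 011000011100
R = NOT 011000011100 = 100111100011 = -1565

100111100011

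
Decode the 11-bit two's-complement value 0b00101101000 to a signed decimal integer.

MSB is 0, so the value is non-negative: 00101101000 = 360.

360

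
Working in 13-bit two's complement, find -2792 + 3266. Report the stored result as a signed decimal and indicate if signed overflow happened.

-2792 → 1010100011000
3266 → 0110011000010
  1010100011000
+ 0110011000010
= 0000111011010  (discard carry-out 1)
Result 0000111011010: MSB = 0 → value 474.
Addends have opposite signs, so signed overflow cannot occur.

474; no overflow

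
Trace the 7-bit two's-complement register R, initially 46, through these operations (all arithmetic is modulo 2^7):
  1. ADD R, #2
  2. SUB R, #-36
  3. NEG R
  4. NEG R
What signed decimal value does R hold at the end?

-44

Start: R = 46 = 0101110.
R = 46 + 2 = 48 = 0110000
R = 48 − (-36) = 84; wraps to -44 = 1010100
R = −(-44) = 44 = 0101100
R = −(44) = -44 = 1010100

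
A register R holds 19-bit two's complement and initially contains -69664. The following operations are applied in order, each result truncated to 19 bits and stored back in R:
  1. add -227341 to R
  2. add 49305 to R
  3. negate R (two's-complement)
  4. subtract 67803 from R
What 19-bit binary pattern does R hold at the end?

Start: R = -69664 = 1101110111111100000.
R = -69664 + (-227341) = -297005; wraps to 227283 = 0110111011111010011
R = 227283 + 49305 = 276588; wraps to -247700 = 1000011100001101100
R = −(-247700) = 247700 = 0111100011110010100
R = 247700 − 67803 = 179897 = 0101011111010111001

0101011111010111001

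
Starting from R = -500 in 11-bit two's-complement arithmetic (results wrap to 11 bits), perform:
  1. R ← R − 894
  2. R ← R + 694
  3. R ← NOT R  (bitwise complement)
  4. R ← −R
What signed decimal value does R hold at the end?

-699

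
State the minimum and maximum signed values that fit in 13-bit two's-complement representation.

min = -4096, max = 4095

Minimum: −2^12 = -4096.
Maximum: 2^12 − 1 = 4095.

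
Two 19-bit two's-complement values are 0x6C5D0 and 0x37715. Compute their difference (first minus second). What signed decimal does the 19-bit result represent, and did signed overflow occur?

216763; overflow

0x6C5D0 = 1101100010111010000 = -80432 (signed)
0x37715 = 0110111011100010101 = 227093 (signed)
Subtract via negate-and-add: invert 0110111011100010101 + 1 = 1001000100011101011 (i.e. -227093).
  1101100010111010000
+ 1001000100011101011
= 0110100111010111011  (discard carry-out 1)
Result 0110100111010111011: MSB = 0 → value 216763.
Both addends (after negating the subtrahend) are negative but the stored result is non-negative: signed overflow. The true value -80432 − 227093 = -307525 lies outside [-262144, 262143].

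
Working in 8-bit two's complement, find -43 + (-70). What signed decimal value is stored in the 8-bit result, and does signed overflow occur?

-113; no overflow

-43 → 11010101
-70 → 10111010
  11010101
+ 10111010
= 10001111  (discard carry-out 1)
Result 10001111: MSB = 1 → 143 − 256 = -113.
Both addends are negative and so is the stored result: no signed overflow.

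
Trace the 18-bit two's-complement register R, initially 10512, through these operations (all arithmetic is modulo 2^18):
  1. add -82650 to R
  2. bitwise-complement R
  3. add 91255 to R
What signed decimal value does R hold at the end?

Start: R = 10512 = 000010100100010000.
R = 10512 + (-82650) = -72138 = 101110011000110110
R = NOT 101110011000110110 = 010001100111001001 = 72137
R = 72137 + 91255 = 163392; wraps to -98752 = 100111111001000000

-98752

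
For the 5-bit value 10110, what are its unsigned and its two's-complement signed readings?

Unsigned: 10110 = 22.
Signed: MSB=1 → 22 − 32 = -10.

unsigned = 22, signed = -10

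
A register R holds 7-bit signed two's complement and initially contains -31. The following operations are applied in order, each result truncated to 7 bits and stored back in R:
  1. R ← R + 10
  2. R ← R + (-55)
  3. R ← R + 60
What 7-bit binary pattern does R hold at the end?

Start: R = -31 = 1100001.
R = -31 + 10 = -21 = 1101011
R = -21 + (-55) = -76; wraps to 52 = 0110100
R = 52 + 60 = 112; wraps to -16 = 1110000

1110000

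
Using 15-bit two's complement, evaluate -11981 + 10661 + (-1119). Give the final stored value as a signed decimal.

-11981 + 10661 = -1320 (111101011011000)
-1320 + (-1119) = -2439 (111011001111001)

-2439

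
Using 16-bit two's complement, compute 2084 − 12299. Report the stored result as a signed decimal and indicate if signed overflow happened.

-10215; no overflow

2084 → 0000100000100100
12299 → 0011000000001011
Subtract via negate-and-add: invert 0011000000001011 + 1 = 1100111111110101 (i.e. -12299).
  0000100000100100
+ 1100111111110101
= 1101100000011001
Result 1101100000011001: MSB = 1 → 55321 − 65536 = -10215.
Addends (after negating the subtrahend) have opposite signs, so signed overflow cannot occur.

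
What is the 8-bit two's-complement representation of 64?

64 is non-negative, so write it directly in 8 bits: 01000000.

01000000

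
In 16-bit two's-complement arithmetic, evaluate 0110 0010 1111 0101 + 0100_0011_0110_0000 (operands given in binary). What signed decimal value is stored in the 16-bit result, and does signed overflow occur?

-22955; overflow

0110 0010 1111 0101 → 0110001011110101 = 25333 (signed)
0100_0011_0110_0000 → 0100001101100000 = 17248 (signed)
  0110001011110101
+ 0100001101100000
= 1010011001010101
Result 1010011001010101: MSB = 1 → 42581 − 65536 = -22955.
Both addends are non-negative but the stored result is negative: signed overflow. The true value 25333 + 17248 = 42581 lies outside [-32768, 32767].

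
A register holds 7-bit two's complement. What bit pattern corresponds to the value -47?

1010001

|-47| = 47 = 0101111 in 7 bits.
Invert the bits: 1010000. Add 1: 1010001.
Check: 1010001 reads as 81 − 128 = -47.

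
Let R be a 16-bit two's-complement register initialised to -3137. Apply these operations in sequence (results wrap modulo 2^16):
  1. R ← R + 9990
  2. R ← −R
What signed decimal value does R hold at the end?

Start: R = -3137 = 1111001110111111.
R = -3137 + 9990 = 6853 = 0001101011000101
R = −(6853) = -6853 = 1110010100111011

-6853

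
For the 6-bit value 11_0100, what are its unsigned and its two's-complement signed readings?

unsigned = 52, signed = -12

Unsigned: 110100 = 52.
Signed: MSB=1 → 52 − 64 = -12.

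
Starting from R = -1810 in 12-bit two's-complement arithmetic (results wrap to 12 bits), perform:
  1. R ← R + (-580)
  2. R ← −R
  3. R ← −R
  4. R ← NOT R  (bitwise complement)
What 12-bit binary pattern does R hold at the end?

100101010101

Start: R = -1810 = 100011101110.
R = -1810 + (-580) = -2390; wraps to 1706 = 011010101010
R = −(1706) = -1706 = 100101010110
R = −(-1706) = 1706 = 011010101010
R = NOT 011010101010 = 100101010101 = -1707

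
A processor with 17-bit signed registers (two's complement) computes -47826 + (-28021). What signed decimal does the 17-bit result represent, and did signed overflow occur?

-47826 → 10100010100101110
-28021 → 11001001010001011
  10100010100101110
+ 11001001010001011
= 01101011110111001  (discard carry-out 1)
Result 01101011110111001: MSB = 0 → value 55225.
Both addends are negative but the stored result is non-negative: signed overflow. The true value -47826 + (-28021) = -75847 lies outside [-65536, 65535].

55225; overflow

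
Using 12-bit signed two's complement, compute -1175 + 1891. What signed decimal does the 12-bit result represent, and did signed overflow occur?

716; no overflow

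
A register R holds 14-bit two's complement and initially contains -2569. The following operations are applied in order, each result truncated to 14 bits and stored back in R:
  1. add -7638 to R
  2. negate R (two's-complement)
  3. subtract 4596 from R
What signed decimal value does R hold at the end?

5611

Start: R = -2569 = 11010111110111.
R = -2569 + (-7638) = -10207; wraps to 6177 = 01100000100001
R = −(6177) = -6177 = 10011111011111
R = -6177 − 4596 = -10773; wraps to 5611 = 01010111101011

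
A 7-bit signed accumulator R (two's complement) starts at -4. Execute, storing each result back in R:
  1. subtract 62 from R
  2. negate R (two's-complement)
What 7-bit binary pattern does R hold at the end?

1000010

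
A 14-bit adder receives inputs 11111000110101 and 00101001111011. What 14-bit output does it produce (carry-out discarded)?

  11111000110101
+ 00101001111011
= 00100010110000  (discard carry-out 1)

00100010110000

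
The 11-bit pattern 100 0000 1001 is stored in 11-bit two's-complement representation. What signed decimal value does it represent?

MSB is 1, so the value is negative.
Invert: 01111110110. Add 1: 01111110111 = 1015. So the value is −1015.

-1015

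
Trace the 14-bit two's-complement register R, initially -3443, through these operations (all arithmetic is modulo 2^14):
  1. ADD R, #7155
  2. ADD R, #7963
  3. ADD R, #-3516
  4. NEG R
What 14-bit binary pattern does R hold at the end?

10000000100001

Start: R = -3443 = 11001010001101.
R = -3443 + 7155 = 3712 = 00111010000000
R = 3712 + 7963 = 11675; wraps to -4709 = 10110110011011
R = -4709 + (-3516) = -8225; wraps to 8159 = 01111111011111
R = −(8159) = -8159 = 10000000100001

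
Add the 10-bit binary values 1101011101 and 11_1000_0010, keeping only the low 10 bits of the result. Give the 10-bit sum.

1011011111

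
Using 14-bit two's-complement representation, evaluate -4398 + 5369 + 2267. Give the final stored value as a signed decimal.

-4398 + 5369 = 971 (00001111001011)
971 + 2267 = 3238 (00110010100110)

3238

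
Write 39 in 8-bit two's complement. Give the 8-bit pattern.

39 is non-negative, so write it directly in 8 bits: 00100111.

00100111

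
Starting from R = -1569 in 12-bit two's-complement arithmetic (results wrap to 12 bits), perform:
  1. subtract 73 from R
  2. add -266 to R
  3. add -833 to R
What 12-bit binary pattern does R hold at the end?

010101001011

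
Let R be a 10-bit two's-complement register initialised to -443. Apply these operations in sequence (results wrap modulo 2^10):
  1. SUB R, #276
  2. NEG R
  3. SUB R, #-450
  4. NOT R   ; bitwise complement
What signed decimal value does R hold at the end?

-146

Start: R = -443 = 1001000101.
R = -443 − 276 = -719; wraps to 305 = 0100110001
R = −(305) = -305 = 1011001111
R = -305 − (-450) = 145 = 0010010001
R = NOT 0010010001 = 1101101110 = -146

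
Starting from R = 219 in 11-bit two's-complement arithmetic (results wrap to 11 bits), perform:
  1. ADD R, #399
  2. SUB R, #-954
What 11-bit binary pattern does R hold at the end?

11000100100

Start: R = 219 = 00011011011.
R = 219 + 399 = 618 = 01001101010
R = 618 − (-954) = 1572; wraps to -476 = 11000100100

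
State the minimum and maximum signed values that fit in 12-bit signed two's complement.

Minimum: −2^11 = -2048.
Maximum: 2^11 − 1 = 2047.

min = -2048, max = 2047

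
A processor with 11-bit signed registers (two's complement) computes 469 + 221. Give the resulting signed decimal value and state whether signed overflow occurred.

690; no overflow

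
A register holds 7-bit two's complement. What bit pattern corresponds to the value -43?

|-43| = 43 = 0101011 in 7 bits.
Invert the bits: 1010100. Add 1: 1010101.
Check: 1010101 reads as 85 − 128 = -43.

1010101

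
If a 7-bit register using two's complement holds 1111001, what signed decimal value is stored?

-7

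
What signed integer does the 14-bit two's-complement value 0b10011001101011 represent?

MSB is 1, so the value is negative.
Unsigned reading: 9835. Subtract 2^14 = 16384: 9835 − 16384 = -6549.

-6549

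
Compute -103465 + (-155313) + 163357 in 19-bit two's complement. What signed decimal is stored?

-95421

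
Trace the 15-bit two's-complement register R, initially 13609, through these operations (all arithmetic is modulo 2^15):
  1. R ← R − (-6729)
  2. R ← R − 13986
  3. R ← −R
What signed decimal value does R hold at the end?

-6352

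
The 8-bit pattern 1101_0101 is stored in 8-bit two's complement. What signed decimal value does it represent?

-43

MSB is 1, so the value is negative.
Invert: 00101010. Add 1: 00101011 = 43. So the value is −43.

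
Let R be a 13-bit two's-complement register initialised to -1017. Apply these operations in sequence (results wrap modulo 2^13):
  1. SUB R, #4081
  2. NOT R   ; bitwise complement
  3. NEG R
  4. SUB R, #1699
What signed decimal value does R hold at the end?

1396

Start: R = -1017 = 1110000000111.
R = -1017 − 4081 = -5098; wraps to 3094 = 0110000010110
R = NOT 0110000010110 = 1001111101001 = -3095
R = −(-3095) = 3095 = 0110000010111
R = 3095 − 1699 = 1396 = 0010101110100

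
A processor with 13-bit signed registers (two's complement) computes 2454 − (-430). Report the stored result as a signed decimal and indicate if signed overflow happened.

2454 → 0100110010110
-430 → 1111001010010
Subtract via negate-and-add: invert 1111001010010 + 1 = 0000110101110 (i.e. 430).
  0100110010110
+ 0000110101110
= 0101101000100
Result 0101101000100: MSB = 0 → value 2884.
Both addends (after negating the subtrahend) are non-negative and so is the stored result: no signed overflow.

2884; no overflow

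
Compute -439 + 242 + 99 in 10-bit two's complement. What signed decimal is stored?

-98

-439 + 242 = -197 (1100111011)
-197 + 99 = -98 (1110011110)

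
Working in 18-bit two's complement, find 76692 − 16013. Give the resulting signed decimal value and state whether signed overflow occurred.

60679; no overflow

76692 → 010010101110010100
16013 → 000011111010001101
Subtract via negate-and-add: invert 000011111010001101 + 1 = 111100000101110011 (i.e. -16013).
  010010101110010100
+ 111100000101110011
= 001110110100000111  (discard carry-out 1)
Result 001110110100000111: MSB = 0 → value 60679.
Addends (after negating the subtrahend) have opposite signs, so signed overflow cannot occur.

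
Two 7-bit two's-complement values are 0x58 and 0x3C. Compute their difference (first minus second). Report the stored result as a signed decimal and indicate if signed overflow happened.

0x58 = 1011000 = -40 (signed)
0x3C = 0111100 = 60 (signed)
Subtract via negate-and-add: invert 0111100 + 1 = 1000100 (i.e. -60).
  1011000
+ 1000100
= 0011100  (discard carry-out 1)
Result 0011100: MSB = 0 → value 28.
Both addends (after negating the subtrahend) are negative but the stored result is non-negative: signed overflow. The true value -40 − 60 = -100 lies outside [-64, 63].

28; overflow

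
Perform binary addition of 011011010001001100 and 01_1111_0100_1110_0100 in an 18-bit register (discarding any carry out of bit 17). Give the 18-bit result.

  011011010001001100
+ 011111010011100100
= 111010100100110000

111010100100110000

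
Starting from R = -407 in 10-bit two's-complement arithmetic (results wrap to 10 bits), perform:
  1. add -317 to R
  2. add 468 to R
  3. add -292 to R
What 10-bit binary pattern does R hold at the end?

Start: R = -407 = 1001101001.
R = -407 + (-317) = -724; wraps to 300 = 0100101100
R = 300 + 468 = 768; wraps to -256 = 1100000000
R = -256 + (-292) = -548; wraps to 476 = 0111011100

0111011100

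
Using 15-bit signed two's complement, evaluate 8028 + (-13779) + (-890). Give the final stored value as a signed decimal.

8028 + (-13779) = -5751 (110100110001001)
-5751 + (-890) = -6641 (110011000001111)

-6641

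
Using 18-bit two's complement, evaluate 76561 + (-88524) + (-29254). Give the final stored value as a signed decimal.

76561 + (-88524) = -11963 (111101000101000101)
-11963 + (-29254) = -41217 (110101111011111111)

-41217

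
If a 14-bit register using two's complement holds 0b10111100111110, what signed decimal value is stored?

MSB is 1, so the value is negative.
Invert: 01000011000001. Add 1: 01000011000010 = 4290. So the value is −4290.

-4290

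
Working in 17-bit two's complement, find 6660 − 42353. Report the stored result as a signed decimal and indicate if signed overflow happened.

-35693; no overflow

6660 → 00001101000000100
42353 → 01010010101110001
Subtract via negate-and-add: invert 01010010101110001 + 1 = 10101101010001111 (i.e. -42353).
  00001101000000100
+ 10101101010001111
= 10111010010010011
Result 10111010010010011: MSB = 1 → 95379 − 131072 = -35693.
Addends (after negating the subtrahend) have opposite signs, so signed overflow cannot occur.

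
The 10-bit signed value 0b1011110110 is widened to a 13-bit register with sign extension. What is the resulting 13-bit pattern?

1111011110110

MSB of 1011110110 is 1; replicate it into the new high bits.
111|1011110110 → 1111011110110 (still -266).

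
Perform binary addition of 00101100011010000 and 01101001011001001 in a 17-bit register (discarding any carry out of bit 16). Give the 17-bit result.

  00101100011010000
+ 01101001011001001
= 10010101110011001

10010101110011001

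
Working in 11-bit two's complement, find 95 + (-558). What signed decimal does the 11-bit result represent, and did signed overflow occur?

-463; no overflow

95 → 00001011111
-558 → 10111010010
  00001011111
+ 10111010010
= 11000110001
Result 11000110001: MSB = 1 → 1585 − 2048 = -463.
Addends have opposite signs, so signed overflow cannot occur.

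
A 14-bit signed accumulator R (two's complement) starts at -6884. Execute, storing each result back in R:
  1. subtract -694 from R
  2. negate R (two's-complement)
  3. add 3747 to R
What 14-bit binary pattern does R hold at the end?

10011011010001

Start: R = -6884 = 10010100011100.
R = -6884 − (-694) = -6190 = 10011111010010
R = −(-6190) = 6190 = 01100000101110
R = 6190 + 3747 = 9937; wraps to -6447 = 10011011010001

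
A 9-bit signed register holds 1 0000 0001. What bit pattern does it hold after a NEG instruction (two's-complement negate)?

011111111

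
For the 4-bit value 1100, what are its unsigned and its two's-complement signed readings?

Unsigned: 1100 = 12.
Signed: MSB=1 → 12 − 16 = -4.

unsigned = 12, signed = -4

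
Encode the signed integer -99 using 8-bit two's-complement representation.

|-99| = 99 = 01100011 in 8 bits.
Invert the bits: 10011100. Add 1: 10011101.
Check: 10011101 reads as 157 − 256 = -99.

10011101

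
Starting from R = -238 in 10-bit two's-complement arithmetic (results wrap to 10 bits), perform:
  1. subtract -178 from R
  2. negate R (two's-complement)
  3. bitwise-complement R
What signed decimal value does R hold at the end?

-61

Start: R = -238 = 1100010010.
R = -238 − (-178) = -60 = 1111000100
R = −(-60) = 60 = 0000111100
R = NOT 0000111100 = 1111000011 = -61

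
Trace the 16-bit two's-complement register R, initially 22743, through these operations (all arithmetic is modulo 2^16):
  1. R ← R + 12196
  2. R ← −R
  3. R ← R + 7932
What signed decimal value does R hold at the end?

Start: R = 22743 = 0101100011010111.
R = 22743 + 12196 = 34939; wraps to -30597 = 1000100001111011
R = −(-30597) = 30597 = 0111011110000101
R = 30597 + 7932 = 38529; wraps to -27007 = 1001011010000001

-27007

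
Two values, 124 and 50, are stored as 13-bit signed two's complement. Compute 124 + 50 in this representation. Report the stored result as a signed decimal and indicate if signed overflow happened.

174; no overflow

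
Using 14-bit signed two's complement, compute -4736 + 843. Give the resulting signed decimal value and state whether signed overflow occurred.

-3893; no overflow

-4736 → 10110110000000
843 → 00001101001011
  10110110000000
+ 00001101001011
= 11000011001011
Result 11000011001011: MSB = 1 → 12491 − 16384 = -3893.
Addends have opposite signs, so signed overflow cannot occur.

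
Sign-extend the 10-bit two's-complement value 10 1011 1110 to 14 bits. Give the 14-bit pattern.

11111010111110

MSB of 1010111110 is 1; replicate it into the new high bits.
1111|1010111110 → 11111010111110 (still -322).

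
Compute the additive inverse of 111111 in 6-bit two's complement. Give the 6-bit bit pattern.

Invert: 000000. Add 1: 000001.
Check: 111111 = -1, 000001 = 1.

000001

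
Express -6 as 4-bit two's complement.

|-6| = 6 = 0110 in 4 bits.
Invert the bits: 1001. Add 1: 1010.
Check: 1010 reads as 10 − 16 = -6.

1010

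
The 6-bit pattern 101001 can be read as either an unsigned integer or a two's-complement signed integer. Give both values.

unsigned = 41, signed = -23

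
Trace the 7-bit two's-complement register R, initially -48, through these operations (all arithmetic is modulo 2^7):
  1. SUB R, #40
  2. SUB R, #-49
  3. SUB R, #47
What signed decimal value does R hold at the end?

42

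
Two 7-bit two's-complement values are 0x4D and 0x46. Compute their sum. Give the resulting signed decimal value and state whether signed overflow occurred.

0x4D = 1001101 = -51 (signed)
0x46 = 1000110 = -58 (signed)
  1001101
+ 1000110
= 0010011  (discard carry-out 1)
Result 0010011: MSB = 0 → value 19.
Both addends are negative but the stored result is non-negative: signed overflow. The true value -51 + (-58) = -109 lies outside [-64, 63].

19; overflow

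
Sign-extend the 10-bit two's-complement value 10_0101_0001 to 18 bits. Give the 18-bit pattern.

111111111001010001

MSB of 1001010001 is 1; replicate it into the new high bits.
11111111|1001010001 → 111111111001010001 (still -431).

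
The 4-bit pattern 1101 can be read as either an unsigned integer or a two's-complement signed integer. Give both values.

unsigned = 13, signed = -3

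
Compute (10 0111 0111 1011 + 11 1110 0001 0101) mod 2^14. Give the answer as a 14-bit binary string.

  10011101111011
+ 11111000010101
= 10010110010000  (discard carry-out 1)

10010110010000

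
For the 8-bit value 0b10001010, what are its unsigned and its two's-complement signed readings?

Unsigned: 10001010 = 138.
Signed: MSB=1 → 138 − 256 = -118.

unsigned = 138, signed = -118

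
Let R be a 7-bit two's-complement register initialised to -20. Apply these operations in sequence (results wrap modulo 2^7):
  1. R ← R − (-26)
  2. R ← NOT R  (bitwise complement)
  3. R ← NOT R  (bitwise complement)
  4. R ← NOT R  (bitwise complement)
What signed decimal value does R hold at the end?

Start: R = -20 = 1101100.
R = -20 − (-26) = 6 = 0000110
R = NOT 0000110 = 1111001 = -7
R = NOT 1111001 = 0000110 = 6
R = NOT 0000110 = 1111001 = -7

-7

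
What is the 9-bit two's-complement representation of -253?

100000011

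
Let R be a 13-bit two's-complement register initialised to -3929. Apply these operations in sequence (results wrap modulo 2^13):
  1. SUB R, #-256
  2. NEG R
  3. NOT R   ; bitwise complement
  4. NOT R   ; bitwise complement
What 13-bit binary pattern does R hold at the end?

0111001011001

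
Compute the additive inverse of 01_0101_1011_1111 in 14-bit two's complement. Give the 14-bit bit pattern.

Invert: 10101001000000. Add 1: 10101001000001.
Check: 01010110111111 = 5567, 10101001000001 = -5567.

10101001000001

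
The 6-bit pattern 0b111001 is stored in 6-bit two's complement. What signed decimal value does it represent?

-7

MSB is 1, so the value is negative.
Unsigned reading: 57. Subtract 2^6 = 64: 57 − 64 = -7.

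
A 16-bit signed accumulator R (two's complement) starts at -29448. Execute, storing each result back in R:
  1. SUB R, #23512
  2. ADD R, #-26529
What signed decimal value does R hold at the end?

-13953

Start: R = -29448 = 1000110011111000.
R = -29448 − 23512 = -52960; wraps to 12576 = 0011000100100000
R = 12576 + (-26529) = -13953 = 1100100101111111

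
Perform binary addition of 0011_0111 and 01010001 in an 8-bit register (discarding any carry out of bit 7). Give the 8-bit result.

10001000

  00110111
+ 01010001
= 10001000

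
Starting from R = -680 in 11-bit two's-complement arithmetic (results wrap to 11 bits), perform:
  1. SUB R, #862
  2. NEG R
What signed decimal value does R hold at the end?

-506

Start: R = -680 = 10101011000.
R = -680 − 862 = -1542; wraps to 506 = 00111111010
R = −(506) = -506 = 11000000110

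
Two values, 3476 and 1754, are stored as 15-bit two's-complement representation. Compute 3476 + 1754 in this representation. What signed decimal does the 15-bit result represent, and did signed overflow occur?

5230; no overflow

3476 → 000110110010100
1754 → 000011011011010
  000110110010100
+ 000011011011010
= 001010001101110
Result 001010001101110: MSB = 0 → value 5230.
Both addends are non-negative and so is the stored result: no signed overflow.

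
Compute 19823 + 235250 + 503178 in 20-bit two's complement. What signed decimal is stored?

-290325

19823 + 235250 = 255073 (00111110010001100001)
255073 + 503178 = 758251 → wraps to -290325 (10111001000111101011)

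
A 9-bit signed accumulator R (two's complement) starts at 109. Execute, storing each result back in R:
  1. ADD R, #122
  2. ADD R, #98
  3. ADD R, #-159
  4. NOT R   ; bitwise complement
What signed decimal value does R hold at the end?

-171

Start: R = 109 = 001101101.
R = 109 + 122 = 231 = 011100111
R = 231 + 98 = 329; wraps to -183 = 101001001
R = -183 + (-159) = -342; wraps to 170 = 010101010
R = NOT 010101010 = 101010101 = -171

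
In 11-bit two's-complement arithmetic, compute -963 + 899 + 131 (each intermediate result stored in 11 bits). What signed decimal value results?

-963 + 899 = -64 (11111000000)
-64 + 131 = 67 (00001000011)

67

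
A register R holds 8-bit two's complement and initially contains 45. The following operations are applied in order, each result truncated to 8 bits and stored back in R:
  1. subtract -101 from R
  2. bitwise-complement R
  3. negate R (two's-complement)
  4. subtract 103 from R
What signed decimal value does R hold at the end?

Start: R = 45 = 00101101.
R = 45 − (-101) = 146; wraps to -110 = 10010010
R = NOT 10010010 = 01101101 = 109
R = −(109) = -109 = 10010011
R = -109 − 103 = -212; wraps to 44 = 00101100

44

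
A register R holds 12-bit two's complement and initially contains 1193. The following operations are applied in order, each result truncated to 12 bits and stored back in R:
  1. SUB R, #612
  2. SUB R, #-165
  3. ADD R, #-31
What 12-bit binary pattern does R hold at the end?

001011001011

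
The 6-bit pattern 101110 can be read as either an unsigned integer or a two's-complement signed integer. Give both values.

unsigned = 46, signed = -18

Unsigned: 101110 = 46.
Signed: MSB=1 → 46 − 64 = -18.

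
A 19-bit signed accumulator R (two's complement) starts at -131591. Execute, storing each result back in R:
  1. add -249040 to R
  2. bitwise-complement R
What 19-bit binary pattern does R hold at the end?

Start: R = -131591 = 1011111110111111001.
R = -131591 + (-249040) = -380631; wraps to 143657 = 0100011000100101001
R = NOT 0100011000100101001 = 1011100111011010110 = -143658

1011100111011010110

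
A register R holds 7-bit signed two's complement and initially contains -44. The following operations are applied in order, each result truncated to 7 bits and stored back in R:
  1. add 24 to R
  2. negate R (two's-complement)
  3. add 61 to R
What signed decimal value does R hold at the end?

-47

Start: R = -44 = 1010100.
R = -44 + 24 = -20 = 1101100
R = −(-20) = 20 = 0010100
R = 20 + 61 = 81; wraps to -47 = 1010001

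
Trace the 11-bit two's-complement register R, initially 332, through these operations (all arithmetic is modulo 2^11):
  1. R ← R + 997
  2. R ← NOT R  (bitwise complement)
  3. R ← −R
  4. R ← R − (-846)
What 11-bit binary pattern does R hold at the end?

00010000000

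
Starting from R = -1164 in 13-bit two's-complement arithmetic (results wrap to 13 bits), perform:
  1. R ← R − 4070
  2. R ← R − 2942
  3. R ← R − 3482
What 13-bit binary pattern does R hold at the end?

1001001110110

Start: R = -1164 = 1101101110100.
R = -1164 − 4070 = -5234; wraps to 2958 = 0101110001110
R = 2958 − 2942 = 16 = 0000000010000
R = 16 − 3482 = -3466 = 1001001110110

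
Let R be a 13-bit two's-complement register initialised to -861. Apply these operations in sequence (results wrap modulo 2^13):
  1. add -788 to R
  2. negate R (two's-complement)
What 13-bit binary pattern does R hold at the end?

Start: R = -861 = 1110010100011.
R = -861 + (-788) = -1649 = 1100110001111
R = −(-1649) = 1649 = 0011001110001

0011001110001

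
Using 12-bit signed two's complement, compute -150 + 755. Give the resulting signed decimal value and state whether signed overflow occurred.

-150 → 111101101010
755 → 001011110011
  111101101010
+ 001011110011
= 001001011101  (discard carry-out 1)
Result 001001011101: MSB = 0 → value 605.
Addends have opposite signs, so signed overflow cannot occur.

605; no overflow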